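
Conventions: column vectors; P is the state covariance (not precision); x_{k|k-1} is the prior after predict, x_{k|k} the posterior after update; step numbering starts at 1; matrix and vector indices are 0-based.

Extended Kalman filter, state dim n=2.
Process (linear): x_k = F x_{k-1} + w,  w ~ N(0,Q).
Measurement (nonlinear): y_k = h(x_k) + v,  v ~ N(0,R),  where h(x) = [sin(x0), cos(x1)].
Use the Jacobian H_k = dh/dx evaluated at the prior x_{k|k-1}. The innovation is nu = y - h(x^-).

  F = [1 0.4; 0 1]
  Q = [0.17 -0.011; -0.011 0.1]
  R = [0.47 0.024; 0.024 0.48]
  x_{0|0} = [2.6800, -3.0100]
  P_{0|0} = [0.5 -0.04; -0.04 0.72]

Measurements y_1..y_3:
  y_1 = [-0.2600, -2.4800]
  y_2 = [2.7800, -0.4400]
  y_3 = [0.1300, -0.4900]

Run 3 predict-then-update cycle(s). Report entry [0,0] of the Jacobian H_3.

step 1: x^-=[1.4760, -3.0100]  P^-=[0.7532 0.2370; 0.2370 0.8200]  H_jac=[0.0947 0.0000; 0.0000 0.1312]  S=[0.4767 0.0269; 0.0269 0.4941]  K=[0.1464 0.0550; 0.0349 0.2159]  nu=[-1.2555, -1.4886]  x^+=[1.2103, -3.3751]  P^+=[0.7411 0.2278; 0.2278 0.7960]
step 2: x^-=[-0.1397, -3.3751]  P^-=[1.2207 0.5352; 0.5352 0.8960]  H_jac=[0.9903 0.0000; 0.0000 -0.2314]  S=[1.6670 -0.0986; -0.0986 0.5280]  K=[0.7192 -0.1002; 0.2980 -0.3370]  nu=[2.9192, 0.5329]  x^+=[1.9064, -2.6848]  P^+=[0.3389 0.1333; 0.1333 0.6682]
step 3: x^-=[0.8325, -2.6848]  P^-=[0.7224 0.3895; 0.3895 0.7682]  H_jac=[0.6730 0.0000; 0.0000 0.4411]  S=[0.7972 0.1396; 0.1396 0.6295]  K=[0.5848 0.1432; 0.2440 0.4842]  nu=[-0.6096, 0.4074]  x^+=[0.5344, -2.6362]  P^+=[0.4135 0.1877; 0.1877 0.5401]

H_jac[0,0] = 0.6730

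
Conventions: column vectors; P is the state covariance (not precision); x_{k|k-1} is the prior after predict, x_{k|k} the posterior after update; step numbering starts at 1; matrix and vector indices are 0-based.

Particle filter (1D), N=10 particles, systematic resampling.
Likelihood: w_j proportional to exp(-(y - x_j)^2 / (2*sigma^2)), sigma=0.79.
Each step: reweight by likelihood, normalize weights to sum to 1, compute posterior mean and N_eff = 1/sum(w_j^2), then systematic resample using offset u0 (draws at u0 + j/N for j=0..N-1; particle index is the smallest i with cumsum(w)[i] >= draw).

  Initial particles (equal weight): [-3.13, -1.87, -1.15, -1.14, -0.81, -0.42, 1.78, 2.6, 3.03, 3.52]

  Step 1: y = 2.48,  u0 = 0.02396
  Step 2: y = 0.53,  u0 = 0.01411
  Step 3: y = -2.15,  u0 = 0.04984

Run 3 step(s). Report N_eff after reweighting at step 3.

N_eff = 9.0067

step 1: w=[0.0000, 0.0000, 0.0000, 0.0000, 0.0001, 0.0004, 0.2353, 0.3444, 0.2734, 0.1465]  mean=2.6579  Neff=3.7017  idx=[6, 6, 6, 7, 7, 7, 8, 8, 8, 9]
step 2: w=[0.2931, 0.2931, 0.2931, 0.0331, 0.0331, 0.0331, 0.0069, 0.0069, 0.0069, 0.0008]  mean=1.8885  Neff=3.8289  idx=[0, 0, 0, 1, 1, 1, 2, 2, 2, 4]
step 3: w=[0.1111, 0.1111, 0.1111, 0.1111, 0.1111, 0.1111, 0.1111, 0.1111, 0.1111, 0.0004]  mean=1.7803  Neff=9.0067  idx=[0, 1, 2, 3, 4, 4, 5, 6, 7, 8]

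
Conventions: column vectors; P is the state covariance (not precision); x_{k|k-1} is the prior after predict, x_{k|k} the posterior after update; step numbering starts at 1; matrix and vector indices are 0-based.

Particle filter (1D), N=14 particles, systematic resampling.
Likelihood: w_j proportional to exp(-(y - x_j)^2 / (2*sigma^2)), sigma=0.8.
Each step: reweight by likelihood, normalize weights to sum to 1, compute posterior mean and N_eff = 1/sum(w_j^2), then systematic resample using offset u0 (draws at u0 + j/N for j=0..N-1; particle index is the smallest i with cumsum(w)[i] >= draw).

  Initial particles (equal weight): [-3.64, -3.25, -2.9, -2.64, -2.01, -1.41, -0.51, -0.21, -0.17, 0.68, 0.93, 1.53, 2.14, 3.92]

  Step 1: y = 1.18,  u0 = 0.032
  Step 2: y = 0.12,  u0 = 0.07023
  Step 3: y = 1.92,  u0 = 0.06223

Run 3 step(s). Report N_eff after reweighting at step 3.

N_eff = 9.2864

step 1: w=[0.0000, 0.0000, 0.0000, 0.0000, 0.0001, 0.0014, 0.0287, 0.0590, 0.0642, 0.2195, 0.2541, 0.2425, 0.1299, 0.0008]  mean=0.9973  Neff=5.0813  idx=[7, 8, 9, 9, 9, 10, 10, 10, 10, 11, 11, 11, 12, 12]
step 2: w=[0.1255, 0.1280, 0.1070, 0.1070, 0.1070, 0.0819, 0.0819, 0.0819, 0.0819, 0.0289, 0.0289, 0.0289, 0.0056, 0.0056]  mean=0.6316  Neff=10.4316  idx=[0, 1, 1, 2, 2, 3, 4, 4, 5, 6, 7, 8, 9, 13]
step 3: w=[0.0054, 0.0062, 0.0062, 0.0567, 0.0567, 0.0567, 0.0567, 0.0567, 0.0876, 0.0876, 0.0876, 0.0876, 0.1672, 0.1813]  mean=1.1591  Neff=9.2864  idx=[3, 5, 6, 7, 8, 9, 10, 10, 11, 12, 12, 13, 13, 13]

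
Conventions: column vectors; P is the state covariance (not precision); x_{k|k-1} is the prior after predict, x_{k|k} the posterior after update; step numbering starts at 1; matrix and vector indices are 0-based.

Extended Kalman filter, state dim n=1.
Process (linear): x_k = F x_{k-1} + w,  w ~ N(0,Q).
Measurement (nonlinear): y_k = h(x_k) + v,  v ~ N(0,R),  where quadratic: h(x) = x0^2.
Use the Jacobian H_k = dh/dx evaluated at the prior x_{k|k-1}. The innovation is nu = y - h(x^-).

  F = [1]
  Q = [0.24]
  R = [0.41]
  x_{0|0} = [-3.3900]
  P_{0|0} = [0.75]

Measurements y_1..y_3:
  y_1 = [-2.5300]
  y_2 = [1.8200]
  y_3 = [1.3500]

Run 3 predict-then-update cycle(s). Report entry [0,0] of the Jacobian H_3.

H_jac[0,0] = -2.6949

step 1: x^-=[-3.3900]  P^-=[0.9900]  H_jac=[-6.7800]  S=[45.9187]  K=[-0.1462]  nu=[-14.0221]  x^+=[-1.3403]  P^+=[0.0088]
step 2: x^-=[-1.3403]  P^-=[0.2488]  H_jac=[-2.6806]  S=[2.1981]  K=[-0.3035]  nu=[0.0236]  x^+=[-1.3475]  P^+=[0.0464]
step 3: x^-=[-1.3475]  P^-=[0.2864]  H_jac=[-2.6949]  S=[2.4901]  K=[-0.3100]  nu=[-0.4657]  x^+=[-1.2031]  P^+=[0.0472]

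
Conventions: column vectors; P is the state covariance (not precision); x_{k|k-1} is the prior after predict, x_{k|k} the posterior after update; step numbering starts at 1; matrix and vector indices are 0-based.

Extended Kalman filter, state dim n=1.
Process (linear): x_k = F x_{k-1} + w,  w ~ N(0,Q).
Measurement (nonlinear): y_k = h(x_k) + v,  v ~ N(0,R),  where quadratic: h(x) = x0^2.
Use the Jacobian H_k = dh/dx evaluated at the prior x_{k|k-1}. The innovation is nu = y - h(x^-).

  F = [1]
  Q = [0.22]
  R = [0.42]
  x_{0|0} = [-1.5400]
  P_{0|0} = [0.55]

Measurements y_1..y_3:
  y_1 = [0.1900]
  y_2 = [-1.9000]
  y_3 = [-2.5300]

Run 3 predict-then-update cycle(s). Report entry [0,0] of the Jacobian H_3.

H_jac[0,0] = 0.2561

step 1: x^-=[-1.5400]  P^-=[0.7700]  H_jac=[-3.0800]  S=[7.7245]  K=[-0.3070]  nu=[-2.1816]  x^+=[-0.8702]  P^+=[0.0419]
step 2: x^-=[-0.8702]  P^-=[0.2619]  H_jac=[-1.7404]  S=[1.2132]  K=[-0.3757]  nu=[-2.6572]  x^+=[0.1280]  P^+=[0.0907]
step 3: x^-=[0.1280]  P^-=[0.3107]  H_jac=[0.2561]  S=[0.4404]  K=[0.1806]  nu=[-2.5464]  x^+=[-0.3319]  P^+=[0.2963]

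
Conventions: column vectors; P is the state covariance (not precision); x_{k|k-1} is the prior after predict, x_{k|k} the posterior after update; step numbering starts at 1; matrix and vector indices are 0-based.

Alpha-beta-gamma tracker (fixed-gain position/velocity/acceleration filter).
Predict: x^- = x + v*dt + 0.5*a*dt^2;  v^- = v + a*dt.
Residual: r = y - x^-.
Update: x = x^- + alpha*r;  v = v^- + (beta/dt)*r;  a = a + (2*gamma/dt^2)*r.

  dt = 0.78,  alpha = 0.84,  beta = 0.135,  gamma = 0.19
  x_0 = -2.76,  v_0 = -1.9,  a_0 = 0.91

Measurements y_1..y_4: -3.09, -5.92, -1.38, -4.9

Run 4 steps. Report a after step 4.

a_post = 0.2492

step 1: x_pred=-3.9652  r=0.8752  x^+=-3.2300  v^+=-1.0387  a^+=1.4566
step 2: x_pred=-3.5971  r=-2.3229  x^+=-5.5483  v^+=-0.3046  a^+=0.0058
step 3: x_pred=-5.7842  r=4.4042  x^+=-2.0847  v^+=0.4622  a^+=2.7566
step 4: x_pred=-0.8856  r=-4.0144  x^+=-4.2577  v^+=1.9175  a^+=0.2492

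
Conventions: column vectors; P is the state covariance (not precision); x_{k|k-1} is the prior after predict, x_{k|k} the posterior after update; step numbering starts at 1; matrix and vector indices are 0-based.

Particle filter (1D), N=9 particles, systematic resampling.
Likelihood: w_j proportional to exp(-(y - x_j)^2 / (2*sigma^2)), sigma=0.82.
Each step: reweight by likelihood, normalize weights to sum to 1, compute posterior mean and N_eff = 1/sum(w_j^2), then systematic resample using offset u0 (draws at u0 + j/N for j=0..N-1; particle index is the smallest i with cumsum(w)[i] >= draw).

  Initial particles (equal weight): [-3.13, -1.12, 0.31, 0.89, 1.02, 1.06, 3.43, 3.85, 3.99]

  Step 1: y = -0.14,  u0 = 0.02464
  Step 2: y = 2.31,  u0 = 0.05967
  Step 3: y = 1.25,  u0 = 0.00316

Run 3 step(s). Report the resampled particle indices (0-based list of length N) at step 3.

step 1: w=[0.0005, 0.1946, 0.3419, 0.1806, 0.1461, 0.1362, 0.0000, 0.0000, 0.0000]  mean=0.3407  Neff=4.3996  idx=[1, 1, 2, 2, 2, 3, 3, 4, 5]
step 2: w=[0.0001, 0.0001, 0.0425, 0.0425, 0.0425, 0.1856, 0.1856, 0.2412, 0.2601]  mean=0.8912  Neff=4.9981  idx=[3, 5, 5, 6, 7, 7, 7, 8, 8]
step 3: w=[0.0642, 0.1125, 0.1125, 0.1125, 0.1191, 0.1191, 0.1191, 0.1206, 0.1206]  mean=0.9402  Neff=8.7961  idx=[0, 1, 2, 3, 4, 5, 6, 7, 8]

resampled_idx = [0, 1, 2, 3, 4, 5, 6, 7, 8]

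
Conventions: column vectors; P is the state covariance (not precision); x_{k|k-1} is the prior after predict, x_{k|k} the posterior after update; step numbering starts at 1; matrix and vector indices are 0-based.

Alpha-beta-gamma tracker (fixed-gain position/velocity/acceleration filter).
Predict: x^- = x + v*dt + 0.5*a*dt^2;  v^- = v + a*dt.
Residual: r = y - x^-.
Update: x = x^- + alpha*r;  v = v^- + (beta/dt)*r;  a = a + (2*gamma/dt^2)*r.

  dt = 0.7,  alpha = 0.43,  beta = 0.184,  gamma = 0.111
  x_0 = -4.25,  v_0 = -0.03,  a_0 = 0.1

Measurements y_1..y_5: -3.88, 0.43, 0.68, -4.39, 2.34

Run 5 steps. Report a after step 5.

step 1: x_pred=-4.2465  r=0.3665  x^+=-4.0889  v^+=0.1363  a^+=0.2660
step 2: x_pred=-3.9283  r=4.3583  x^+=-2.0542  v^+=1.4682  a^+=2.2406
step 3: x_pred=-0.4775  r=1.1575  x^+=0.0202  v^+=3.3409  a^+=2.7651
step 4: x_pred=3.0363  r=-7.4263  x^+=-0.1570  v^+=3.3244  a^+=-0.5995
step 5: x_pred=2.0232  r=0.3168  x^+=2.1594  v^+=2.9880  a^+=-0.4559

a_post = -0.4559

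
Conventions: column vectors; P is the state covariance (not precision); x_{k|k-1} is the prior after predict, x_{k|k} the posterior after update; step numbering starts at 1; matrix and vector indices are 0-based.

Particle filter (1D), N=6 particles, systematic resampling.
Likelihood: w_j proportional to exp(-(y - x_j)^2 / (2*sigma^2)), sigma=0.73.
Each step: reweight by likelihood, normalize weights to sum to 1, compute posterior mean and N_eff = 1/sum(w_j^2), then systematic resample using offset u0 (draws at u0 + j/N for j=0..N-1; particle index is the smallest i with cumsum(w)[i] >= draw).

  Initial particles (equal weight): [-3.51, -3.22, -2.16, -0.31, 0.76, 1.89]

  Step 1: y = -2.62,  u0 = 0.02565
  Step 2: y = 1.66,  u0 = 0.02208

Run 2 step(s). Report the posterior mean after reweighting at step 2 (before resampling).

post_mean = -2.1602

step 1: w=[0.2360, 0.3539, 0.4068, 0.0033, 0.0000, 0.0000]  mean=-2.8475  Neff=2.8866  idx=[0, 0, 1, 1, 2, 2]
step 2: w=[0.0000, 0.0000, 0.0001, 0.0001, 0.4999, 0.4999]  mean=-2.1602  Neff=2.0007  idx=[4, 4, 4, 5, 5, 5]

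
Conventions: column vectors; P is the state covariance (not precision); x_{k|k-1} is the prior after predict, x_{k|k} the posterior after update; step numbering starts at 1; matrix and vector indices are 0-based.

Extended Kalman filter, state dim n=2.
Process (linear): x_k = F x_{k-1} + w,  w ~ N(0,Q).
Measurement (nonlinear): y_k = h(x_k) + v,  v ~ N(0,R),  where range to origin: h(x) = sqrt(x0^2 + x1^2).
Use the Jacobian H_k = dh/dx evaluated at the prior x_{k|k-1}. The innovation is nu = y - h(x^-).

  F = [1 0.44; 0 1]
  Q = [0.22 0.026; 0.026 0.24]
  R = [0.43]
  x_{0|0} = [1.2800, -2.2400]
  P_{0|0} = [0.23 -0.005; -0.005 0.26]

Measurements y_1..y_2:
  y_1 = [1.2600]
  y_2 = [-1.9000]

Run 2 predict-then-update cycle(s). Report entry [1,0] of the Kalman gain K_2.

step 1: x^-=[0.2944, -2.2400]  P^-=[0.4959 0.1354; 0.1354 0.5000]  H_jac=[0.1303 -0.9915]  S=[0.8949]  K=[-0.0778; -0.5342]  nu=[-0.9993]  x^+=[0.3721, -1.7062]  P^+=[0.4905 0.0982; 0.0982 0.2446]
step 2: x^-=[-0.3786, -1.7062]  P^-=[0.8443 0.2318; 0.2318 0.4846]  H_jac=[-0.2166 -0.9763]  S=[1.0295]  K=[-0.3975; -0.5083]  nu=[-3.6477]  x^+=[1.0713, 0.1479]  P^+=[0.6816 0.0238; 0.0238 0.2186]

K[1,0] = -0.5083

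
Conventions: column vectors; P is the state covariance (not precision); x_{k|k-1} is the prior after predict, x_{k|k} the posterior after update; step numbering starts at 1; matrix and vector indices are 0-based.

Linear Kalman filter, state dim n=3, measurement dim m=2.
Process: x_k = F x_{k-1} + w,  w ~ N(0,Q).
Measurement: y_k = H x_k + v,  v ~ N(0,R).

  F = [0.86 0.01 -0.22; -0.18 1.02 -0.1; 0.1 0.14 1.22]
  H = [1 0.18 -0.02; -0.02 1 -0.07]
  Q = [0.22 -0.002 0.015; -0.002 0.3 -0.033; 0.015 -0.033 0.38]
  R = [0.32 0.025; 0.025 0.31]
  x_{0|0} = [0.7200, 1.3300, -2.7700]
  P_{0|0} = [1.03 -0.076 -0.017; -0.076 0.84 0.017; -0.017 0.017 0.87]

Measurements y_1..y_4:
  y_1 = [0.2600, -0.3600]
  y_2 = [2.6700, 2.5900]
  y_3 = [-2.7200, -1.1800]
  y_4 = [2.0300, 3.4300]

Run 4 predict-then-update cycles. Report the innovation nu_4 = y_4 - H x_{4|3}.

innov = [2.9592, 3.6619]

step 1: x^-=[1.2419, 1.5040, -3.1212]  P^-=[1.0290 -0.2033 -0.1558; -0.2033 1.2398 -0.0187; -0.1558 -0.0187 1.7012]  S=[1.3231 0.0388; 0.0388 1.5689]  K=[0.7570 -0.1545; -0.0080 0.7939; -0.1436 -0.0823]  nu=[-1.3150, -2.0576]  x^+=[0.5643, -0.1190, -2.7630]  P^+=[0.2425 -0.0262 -0.0304; -0.0262 0.2514 0.0867; -0.0304 0.0867 1.6624]
step 2: x^-=[1.0920, 0.0534, -3.3311]  P^-=[0.4905 -0.0415 -0.4460; -0.0415 0.5769 -0.0927; -0.4460 -0.0927 2.8831]  S=[0.8339 0.1158; 0.1158 0.9147]  K=[0.6036 -0.0984; -0.0119 0.6403; -0.5910 -0.2374]  nu=[1.5018, 2.3253]  x^+=[1.7697, 1.5243, -4.7707]  P^+=[0.1916 -0.0228 -0.1600; -0.0228 0.2036 0.0840; -0.1600 0.0840 2.5078]
step 3: x^-=[2.5867, 1.7134, -5.4299]  P^-=[0.5429 -0.0058 -0.8100; -0.0058 0.5286 -0.1750; -0.8100 -0.1750 4.1075]  S=[0.9132 0.1713; 0.1713 0.8814]  K=[0.6254 -0.0762; -0.0140 0.6165; -0.9511 -0.3216]  nu=[-5.7237, -3.2217]  x^+=[-0.7473, -0.1925, 1.0502]  P^+=[0.1970 -0.0227 -0.2664; -0.0227 0.1964 0.0872; -0.2664 0.0872 3.0855]
step 4: x^-=[-0.8756, -0.1669, 1.1795]  P^-=[0.6151 0.0102 -1.0739; 0.0102 0.5225 -0.2182; -1.0739 -0.2182 4.9424]  S=[1.0022 0.2057; 0.2057 0.8841]  K=[0.6511 -0.0688; -0.0172 0.6121; -1.1378 -0.3491]  nu=[2.9592, 3.6619]  x^+=[0.7992, 2.0235, -3.4657]  P^+=[0.2044 -0.0235 -0.3221; -0.0235 0.1954 0.0931; -0.3221 0.0931 3.3739]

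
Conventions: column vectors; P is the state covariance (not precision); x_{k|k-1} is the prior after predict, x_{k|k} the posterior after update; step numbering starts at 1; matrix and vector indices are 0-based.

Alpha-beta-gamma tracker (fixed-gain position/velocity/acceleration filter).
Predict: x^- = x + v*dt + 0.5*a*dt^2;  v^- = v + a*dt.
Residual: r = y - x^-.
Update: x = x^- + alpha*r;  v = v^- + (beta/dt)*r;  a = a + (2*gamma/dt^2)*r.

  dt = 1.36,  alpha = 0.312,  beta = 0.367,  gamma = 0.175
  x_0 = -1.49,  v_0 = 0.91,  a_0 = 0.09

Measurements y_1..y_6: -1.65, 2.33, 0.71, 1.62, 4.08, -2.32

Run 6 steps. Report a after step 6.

step 1: x_pred=-0.1692  r=-1.4808  x^+=-0.6312  v^+=0.6328  a^+=-0.1902
step 2: x_pred=0.0535  r=2.2765  x^+=0.7638  v^+=0.9884  a^+=0.2406
step 3: x_pred=2.3305  r=-1.6205  x^+=1.8249  v^+=0.8783  a^+=-0.0661
step 4: x_pred=2.9583  r=-1.3383  x^+=2.5407  v^+=0.4273  a^+=-0.3193
step 5: x_pred=2.8265  r=1.2535  x^+=3.2176  v^+=0.3313  a^+=-0.0821
step 6: x_pred=3.5922  r=-5.9122  x^+=1.7476  v^+=-1.3758  a^+=-1.2009

a_post = -1.2009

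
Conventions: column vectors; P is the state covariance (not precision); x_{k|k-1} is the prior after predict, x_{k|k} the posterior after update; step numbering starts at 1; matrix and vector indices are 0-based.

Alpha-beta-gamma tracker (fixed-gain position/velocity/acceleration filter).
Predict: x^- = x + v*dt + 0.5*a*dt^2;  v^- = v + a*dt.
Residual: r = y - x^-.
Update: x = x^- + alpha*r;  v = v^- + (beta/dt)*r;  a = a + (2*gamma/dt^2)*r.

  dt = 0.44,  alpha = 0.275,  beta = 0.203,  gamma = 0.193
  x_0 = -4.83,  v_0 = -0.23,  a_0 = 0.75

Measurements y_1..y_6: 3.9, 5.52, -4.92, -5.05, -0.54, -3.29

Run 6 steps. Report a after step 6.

a_post = -53.2272

step 1: x_pred=-4.8586  r=8.7586  x^+=-2.4500  v^+=4.1409  a^+=18.2129
step 2: x_pred=1.1350  r=4.3850  x^+=2.3409  v^+=14.1777  a^+=26.9557
step 3: x_pred=11.1884  r=-16.1084  x^+=6.7586  v^+=18.6063  a^+=-5.1612
step 4: x_pred=14.4458  r=-19.4958  x^+=9.0844  v^+=7.3408  a^+=-44.0319
step 5: x_pred=8.0521  r=-8.5921  x^+=5.6893  v^+=-15.9973  a^+=-61.1628
step 6: x_pred=-7.2701  r=3.9801  x^+=-6.1756  v^+=-41.0726  a^+=-53.2272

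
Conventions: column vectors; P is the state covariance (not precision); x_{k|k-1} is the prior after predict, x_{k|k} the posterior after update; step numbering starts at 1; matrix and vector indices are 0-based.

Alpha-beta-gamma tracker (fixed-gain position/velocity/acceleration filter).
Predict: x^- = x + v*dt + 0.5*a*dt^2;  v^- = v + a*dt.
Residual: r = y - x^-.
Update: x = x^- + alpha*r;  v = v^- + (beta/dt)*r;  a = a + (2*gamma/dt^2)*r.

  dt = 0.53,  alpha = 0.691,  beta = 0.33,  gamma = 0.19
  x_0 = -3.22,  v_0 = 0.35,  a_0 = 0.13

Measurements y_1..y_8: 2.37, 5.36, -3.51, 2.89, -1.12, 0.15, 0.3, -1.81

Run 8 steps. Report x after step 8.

step 1: x_pred=-3.0162  r=5.3862  x^+=0.7057  v^+=3.7726  a^+=7.4165
step 2: x_pred=3.7468  r=1.6132  x^+=4.8615  v^+=8.7078  a^+=9.5988
step 3: x_pred=10.8248  r=-14.3348  x^+=0.9195  v^+=4.8697  a^+=-9.7932
step 4: x_pred=2.1250  r=0.7650  x^+=2.6536  v^+=0.1557  a^+=-8.7583
step 5: x_pred=1.5060  r=-2.6260  x^+=-0.3086  v^+=-6.1213  a^+=-12.3107
step 6: x_pred=-5.2819  r=5.4319  x^+=-1.5284  v^+=-9.2638  a^+=-4.9625
step 7: x_pred=-7.1353  r=7.4353  x^+=-1.9975  v^+=-7.2645  a^+=5.0959
step 8: x_pred=-5.1320  r=3.3220  x^+=-2.8365  v^+=-2.4953  a^+=9.5898

x_post = -2.8365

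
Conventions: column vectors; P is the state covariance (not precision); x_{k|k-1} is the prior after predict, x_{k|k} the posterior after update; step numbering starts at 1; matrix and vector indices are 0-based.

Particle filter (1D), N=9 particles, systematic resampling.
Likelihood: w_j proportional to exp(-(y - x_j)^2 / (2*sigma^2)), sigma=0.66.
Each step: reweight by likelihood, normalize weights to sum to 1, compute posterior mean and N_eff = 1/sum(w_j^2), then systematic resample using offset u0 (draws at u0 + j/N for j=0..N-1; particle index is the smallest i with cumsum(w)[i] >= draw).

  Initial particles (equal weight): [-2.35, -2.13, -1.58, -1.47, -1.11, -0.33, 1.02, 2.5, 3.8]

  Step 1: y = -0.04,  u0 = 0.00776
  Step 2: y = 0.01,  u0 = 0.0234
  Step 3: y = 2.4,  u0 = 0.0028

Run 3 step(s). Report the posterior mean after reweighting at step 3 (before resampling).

post_mean = -0.3304

step 1: w=[0.0013, 0.0041, 0.0405, 0.0589, 0.1656, 0.5595, 0.1697, 0.0004, 0.0000]  mean=-0.3569  Neff=2.6711  idx=[2, 4, 4, 5, 5, 5, 5, 5, 6]
step 2: w=[0.0105, 0.0454, 0.0454, 0.1678, 0.1678, 0.1678, 0.1678, 0.1678, 0.0594]  mean=-0.3338  Neff=6.7284  idx=[1, 3, 3, 4, 5, 5, 6, 7, 7]
step 3: w=[0.0005, 0.1249, 0.1249, 0.1249, 0.1249, 0.1249, 0.1249, 0.1249, 0.1249]  mean=-0.3304  Neff=8.0075  idx=[1, 1, 2, 3, 4, 5, 6, 7, 8]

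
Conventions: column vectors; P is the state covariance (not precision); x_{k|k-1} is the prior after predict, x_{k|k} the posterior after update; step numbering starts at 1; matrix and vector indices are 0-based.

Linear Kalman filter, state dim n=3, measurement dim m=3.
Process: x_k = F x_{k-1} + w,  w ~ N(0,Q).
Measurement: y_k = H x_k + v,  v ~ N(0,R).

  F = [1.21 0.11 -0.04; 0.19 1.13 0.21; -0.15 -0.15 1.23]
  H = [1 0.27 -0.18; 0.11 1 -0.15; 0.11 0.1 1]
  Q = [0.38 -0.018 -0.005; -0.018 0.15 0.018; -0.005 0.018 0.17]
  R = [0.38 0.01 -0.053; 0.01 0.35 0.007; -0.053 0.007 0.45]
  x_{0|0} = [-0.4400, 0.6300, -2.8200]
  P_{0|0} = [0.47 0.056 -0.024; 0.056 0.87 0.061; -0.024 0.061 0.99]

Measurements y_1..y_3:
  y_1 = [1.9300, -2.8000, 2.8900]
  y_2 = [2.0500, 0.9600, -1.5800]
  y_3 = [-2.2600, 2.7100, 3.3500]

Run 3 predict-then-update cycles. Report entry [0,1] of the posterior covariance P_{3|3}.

P_post[0,1] = -0.0509

step 1: x^-=[-0.3503, 0.0361, -3.4971]  P^-=[1.0969 0.2604 -0.1917; 0.2604 1.3726 0.1798; -0.1917 0.1798 1.6868]  S=[1.8238 0.8078 -0.3077; 0.8078 1.7835 0.0952; -0.3077 0.0952 2.1633]  K=[0.7176 -0.0998 0.0857; 0.0146 0.7571 0.1286; -0.0925 -0.0520 0.7674]  nu=[1.6411, -3.3221, 6.4220]  x^+=[1.7092, -1.6295, 1.4522]  P^+=[0.2793 -0.0616 -0.0247; -0.0616 0.2790 0.0413; -0.0247 0.0413 0.3485]
step 2: x^-=[1.8308, -1.2117, 1.7742]  P^-=[0.7785 -0.0146 -0.0964; -0.0146 0.5228 0.1160; -0.0964 0.1160 0.7009]  S=[1.2349 0.2315 -0.1466; 0.2315 0.8632 0.0671; -0.1466 0.0671 1.1672]  K=[0.6667 -0.0858 0.0782; -0.0099 0.5779 0.1084; -0.0800 -0.0243 0.5927]  nu=[0.8657, 2.2364, -3.4344]  x^+=[1.9476, -0.2999, -0.3849]  P^+=[0.2589 -0.0549 -0.0237; -0.0549 0.2146 0.0379; -0.0237 0.0379 0.2696]
step 3: x^-=[2.3390, -0.0497, -0.7206]  P^-=[0.7494 -0.0169 -0.0881; -0.0169 0.4379 0.1014; -0.0881 0.1014 0.5808]  S=[1.1929 0.2015 -0.1262; 0.2015 0.7788 0.0623; -0.1262 0.0623 1.0448]  K=[0.6586 -0.0755 0.0771; -0.0096 0.5345 0.1041; -0.0775 -0.0179 0.5481]  nu=[-4.7153, 2.3943, 3.8183]  x^+=[-0.6530, 1.6731, 1.6946]  P^+=[0.2549 -0.0509 -0.0237; -0.0509 0.1988 0.0368; -0.0237 0.0368 0.2495]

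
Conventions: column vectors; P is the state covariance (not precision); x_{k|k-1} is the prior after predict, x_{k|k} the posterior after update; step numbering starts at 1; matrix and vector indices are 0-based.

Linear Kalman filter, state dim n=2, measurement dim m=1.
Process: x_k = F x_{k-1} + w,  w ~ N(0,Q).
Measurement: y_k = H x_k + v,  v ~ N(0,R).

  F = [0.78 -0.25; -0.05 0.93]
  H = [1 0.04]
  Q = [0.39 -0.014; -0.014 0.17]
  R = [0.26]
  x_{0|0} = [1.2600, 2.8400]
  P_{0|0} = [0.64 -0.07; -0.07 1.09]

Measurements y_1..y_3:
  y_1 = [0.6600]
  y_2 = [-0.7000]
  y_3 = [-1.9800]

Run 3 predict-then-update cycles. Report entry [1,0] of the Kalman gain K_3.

step 1: x^-=[0.2728, 2.5782]  P^-=[0.8748 -0.3440; -0.3440 1.1209]  S=[1.1091]  K=[0.7764; -0.2698]  nu=[0.2841]  x^+=[0.4933, 2.5016]  P^+=[0.2063 -0.1117; -0.1117 1.0401]
step 2: x^-=[-0.2406, 2.3018]  P^-=[0.6241 -0.3463; -0.3463 1.0805]  S=[0.8581]  K=[0.7111; -0.3532]  nu=[-0.5515]  x^+=[-0.6328, 2.4966]  P^+=[0.1901 -0.1308; -0.1308 0.9735]
step 3: x^-=[-1.1177, 2.3535]  P^-=[0.6175 -0.3442; -0.3442 1.0246]  S=[0.8516]  K=[0.7089; -0.3561]  nu=[-0.9564]  x^+=[-1.7958, 2.6940]  P^+=[0.1895 -0.1292; -0.1292 0.9166]

K[1,0] = -0.3561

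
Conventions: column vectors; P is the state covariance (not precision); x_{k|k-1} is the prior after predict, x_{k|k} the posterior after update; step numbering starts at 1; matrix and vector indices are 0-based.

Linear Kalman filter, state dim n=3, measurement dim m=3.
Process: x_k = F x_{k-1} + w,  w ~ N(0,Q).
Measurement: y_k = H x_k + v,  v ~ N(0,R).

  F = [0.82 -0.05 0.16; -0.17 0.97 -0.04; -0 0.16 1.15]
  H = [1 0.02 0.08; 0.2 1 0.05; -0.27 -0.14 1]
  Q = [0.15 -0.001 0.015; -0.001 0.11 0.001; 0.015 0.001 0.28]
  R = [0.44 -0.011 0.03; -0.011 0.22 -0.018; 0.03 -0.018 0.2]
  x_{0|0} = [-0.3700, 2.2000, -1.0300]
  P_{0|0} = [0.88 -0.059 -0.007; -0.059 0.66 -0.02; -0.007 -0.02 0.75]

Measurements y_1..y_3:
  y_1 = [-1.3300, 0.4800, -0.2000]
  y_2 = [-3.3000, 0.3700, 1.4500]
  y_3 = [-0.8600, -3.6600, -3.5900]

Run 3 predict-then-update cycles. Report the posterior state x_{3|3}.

step 1: x^-=[-0.5782, 2.2381, -0.8325]  P^-=[0.7659 -0.2106 0.1340; -0.2106 0.7785 0.0497; 0.1340 0.0497 1.2814]  S=[1.2276 -0.0357 0.0857; -0.0357 0.9558 0.0329; 0.0857 0.0329 1.4503]  K=[0.6331 -0.0271 -0.0667; -0.1325 0.7685 -0.0112; 0.1382 0.1233 0.8428]  nu=[-0.7300, -1.6008, 0.7897]  x^+=[-1.0495, 1.0957, -0.4652]  P^+=[0.2726 -0.0698 0.0700; -0.0698 0.1853 -0.0129; 0.0700 -0.0129 0.1876]
step 2: x^-=[-0.9898, 1.2598, -0.3596]  P^-=[0.3629 -0.1115 0.1053; -0.1115 0.3175 -0.0050; 0.1053 -0.0050 0.5281]  S=[0.8188 -0.0354 0.0926; -0.0354 0.5104 -0.0078; 0.0926 -0.0078 0.6968]  K=[0.4524 -0.0350 -0.0276; -0.1034 0.5707 -0.0077; 0.1047 0.1012 0.7052]  nu=[-2.3066, -0.6739, 1.7188]  x^+=[-2.0571, 1.1006, 0.5427]  P^+=[0.1954 -0.0540 0.0539; -0.0540 0.1381 -0.0101; 0.0539 -0.0101 0.1555]
step 3: x^-=[-1.6550, 1.3955, 0.8002]  P^-=[0.3044 -0.0841 0.0866; -0.0841 0.2652 -0.0050; 0.0866 -0.0050 0.4854]  S=[0.7581 -0.0220 0.0828; -0.0220 0.4661 -0.0111; 0.0828 -0.0111 0.6611]  K=[0.4108 -0.0218 -0.0274; -0.0881 0.5278 -0.0095; 0.0928 0.0992 0.6900]  nu=[0.7030, -4.7645, -4.6417]  x^+=[-1.1351, -1.1371, -2.8099]  P^+=[0.1772 -0.0467 0.0486; -0.0467 0.1270 -0.0089; 0.0486 -0.0089 0.1509]

x_post = [-1.1351, -1.1371, -2.8099]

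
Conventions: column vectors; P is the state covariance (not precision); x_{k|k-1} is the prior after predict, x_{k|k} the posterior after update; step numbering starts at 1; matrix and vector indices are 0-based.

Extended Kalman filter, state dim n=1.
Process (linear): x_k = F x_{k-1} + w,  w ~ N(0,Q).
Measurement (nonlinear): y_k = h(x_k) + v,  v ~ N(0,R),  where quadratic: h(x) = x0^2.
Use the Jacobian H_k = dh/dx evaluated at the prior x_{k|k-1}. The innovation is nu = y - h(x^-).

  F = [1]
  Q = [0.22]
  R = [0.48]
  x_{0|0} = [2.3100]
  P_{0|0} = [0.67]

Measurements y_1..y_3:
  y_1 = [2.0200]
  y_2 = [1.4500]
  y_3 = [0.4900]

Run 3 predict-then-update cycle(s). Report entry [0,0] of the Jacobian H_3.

step 1: x^-=[2.3100]  P^-=[0.8900]  H_jac=[4.6200]  S=[19.4765]  K=[0.2111]  nu=[-3.3161]  x^+=[1.6099]  P^+=[0.0219]
step 2: x^-=[1.6099]  P^-=[0.2419]  H_jac=[3.2198]  S=[2.9882]  K=[0.2607]  nu=[-1.1418]  x^+=[1.3123]  P^+=[0.0389]
step 3: x^-=[1.3123]  P^-=[0.2589]  H_jac=[2.6245]  S=[2.2631]  K=[0.3002]  nu=[-1.2320]  x^+=[0.9424]  P^+=[0.0549]

H_jac[0,0] = 2.6245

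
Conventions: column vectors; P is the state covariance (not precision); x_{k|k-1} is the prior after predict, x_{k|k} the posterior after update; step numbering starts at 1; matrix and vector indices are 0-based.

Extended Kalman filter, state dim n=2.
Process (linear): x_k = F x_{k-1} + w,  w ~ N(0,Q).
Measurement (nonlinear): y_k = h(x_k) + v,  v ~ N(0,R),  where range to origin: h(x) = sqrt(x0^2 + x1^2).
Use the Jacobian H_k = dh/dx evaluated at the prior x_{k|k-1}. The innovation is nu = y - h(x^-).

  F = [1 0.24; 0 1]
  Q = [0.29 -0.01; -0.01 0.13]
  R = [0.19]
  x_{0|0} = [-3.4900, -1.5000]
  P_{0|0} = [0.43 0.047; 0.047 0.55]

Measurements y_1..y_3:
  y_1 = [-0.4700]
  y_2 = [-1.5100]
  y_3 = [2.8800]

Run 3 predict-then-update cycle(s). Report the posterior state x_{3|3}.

x_post = [1.0750, -1.9174]

step 1: x^-=[-3.8500, -1.5000]  P^-=[0.7742 0.1690; 0.1690 0.6800]  H_jac=[-0.9318 -0.3630]  S=[1.0662]  K=[-0.7342; -0.3792]  nu=[-4.6019]  x^+=[-0.4713, 0.2452]  P^+=[0.1995 -0.1279; -0.1279 0.5267]
step 2: x^-=[-0.4124, 0.2452]  P^-=[0.4585 -0.0115; -0.0115 0.6567]  H_jac=[-0.8595 0.5111]  S=[0.7103]  K=[-0.5630; 0.4863]  nu=[-1.9898]  x^+=[0.7079, -0.7225]  P^+=[0.2333 0.1830; 0.1830 0.4886]
step 3: x^-=[0.5345, -0.7225]  P^-=[0.6393 0.2903; 0.2903 0.6186]  H_jac=[0.5948 -0.8039]  S=[0.5383]  K=[0.2728; -0.6031]  nu=[1.9813]  x^+=[1.0750, -1.9174]  P^+=[0.5993 0.3789; 0.3789 0.4229]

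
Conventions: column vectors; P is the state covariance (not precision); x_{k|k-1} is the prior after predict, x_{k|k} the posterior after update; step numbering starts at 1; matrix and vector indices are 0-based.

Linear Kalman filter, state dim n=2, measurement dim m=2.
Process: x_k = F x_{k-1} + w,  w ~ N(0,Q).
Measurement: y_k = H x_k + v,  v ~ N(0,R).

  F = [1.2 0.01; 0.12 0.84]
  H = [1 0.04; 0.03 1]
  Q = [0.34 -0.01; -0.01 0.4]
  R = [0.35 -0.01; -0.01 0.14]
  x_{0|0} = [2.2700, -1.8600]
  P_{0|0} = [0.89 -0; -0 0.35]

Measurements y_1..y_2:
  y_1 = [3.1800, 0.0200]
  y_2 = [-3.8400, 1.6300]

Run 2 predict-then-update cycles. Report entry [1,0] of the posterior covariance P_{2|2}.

P_post[1,0] = -0.0125

step 1: x^-=[2.7054, -1.2900]  P^-=[1.6216 0.1211; 0.1211 0.6598]  S=[1.9824 0.1863; 0.1863 0.8085]  K=[0.8185 0.0214; -0.0028 0.8212]  nu=[0.5262, 1.2288]  x^+=[3.1623, -0.2824]  P^+=[0.2868 -0.0138; -0.0138 0.1154]
step 2: x^-=[3.7920, 0.1423]  P^-=[0.7527 0.0183; 0.0183 0.4828]  S=[1.1049 0.0503; 0.0503 0.6246]  K=[0.6814 0.0107; -0.0011 0.7740]  nu=[-7.6377, 1.3739]  x^+=[-1.3975, 1.2143]  P^+=[0.2389 -0.0125; -0.0125 0.1087]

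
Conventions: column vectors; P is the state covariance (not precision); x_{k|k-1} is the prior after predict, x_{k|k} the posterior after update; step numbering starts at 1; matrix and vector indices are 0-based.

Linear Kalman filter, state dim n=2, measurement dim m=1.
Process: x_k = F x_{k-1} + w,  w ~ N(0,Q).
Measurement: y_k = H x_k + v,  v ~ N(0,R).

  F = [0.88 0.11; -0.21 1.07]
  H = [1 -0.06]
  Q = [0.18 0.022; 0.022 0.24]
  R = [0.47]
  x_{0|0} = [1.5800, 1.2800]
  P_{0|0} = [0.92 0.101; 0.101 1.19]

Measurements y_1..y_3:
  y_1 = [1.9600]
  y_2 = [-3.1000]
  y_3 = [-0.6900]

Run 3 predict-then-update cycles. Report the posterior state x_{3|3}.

x_post = [-0.5972, 0.2154]

step 1: x^-=[1.5312, 1.0378]  P^-=[0.9264 0.0848; 0.0848 1.5976]  S=[1.3920]  K=[0.6619; -0.0079]  nu=[0.4911]  x^+=[1.8562, 1.0339]  P^+=[0.3166 0.0921; 0.0921 1.5975]
step 2: x^-=[1.7472, 0.7165]  P^-=[0.4623 0.2361; 0.2361 2.0416]  S=[0.9114]  K=[0.4918; 0.1247]  nu=[-4.8042]  x^+=[-0.6154, 0.1174]  P^+=[0.2419 0.1802; 0.1802 2.0274]
step 3: x^-=[-0.5286, 0.2549]  P^-=[0.4268 0.3815; 0.3815 2.4908]  S=[0.8600]  K=[0.4697; 0.2698]  nu=[-0.1461]  x^+=[-0.5972, 0.2154]  P^+=[0.2371 0.2725; 0.2725 2.4282]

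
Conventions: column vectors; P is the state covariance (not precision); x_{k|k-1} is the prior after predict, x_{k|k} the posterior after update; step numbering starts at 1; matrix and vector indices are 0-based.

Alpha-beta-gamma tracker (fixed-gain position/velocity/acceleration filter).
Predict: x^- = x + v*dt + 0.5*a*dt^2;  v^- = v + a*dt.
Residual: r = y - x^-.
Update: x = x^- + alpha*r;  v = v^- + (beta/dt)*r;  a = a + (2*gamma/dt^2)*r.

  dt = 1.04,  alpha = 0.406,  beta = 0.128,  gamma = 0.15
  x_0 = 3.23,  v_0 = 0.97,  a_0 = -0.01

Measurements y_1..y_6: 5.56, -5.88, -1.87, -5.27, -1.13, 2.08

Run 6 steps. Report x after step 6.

step 1: x_pred=4.2334  r=1.3266  x^+=4.7720  v^+=1.1229  a^+=0.3580
step 2: x_pred=6.1334  r=-12.0134  x^+=1.2559  v^+=0.0166  a^+=-2.9742
step 3: x_pred=-0.3352  r=-1.5348  x^+=-0.9584  v^+=-3.2654  a^+=-3.3998
step 4: x_pred=-6.1930  r=0.9230  x^+=-5.8183  v^+=-6.6877  a^+=-3.1438
step 5: x_pred=-14.4736  r=13.3436  x^+=-9.0561  v^+=-8.3150  a^+=0.5573
step 6: x_pred=-17.4023  r=19.4823  x^+=-9.4925  v^+=-5.3376  a^+=5.9610

x_post = -9.4925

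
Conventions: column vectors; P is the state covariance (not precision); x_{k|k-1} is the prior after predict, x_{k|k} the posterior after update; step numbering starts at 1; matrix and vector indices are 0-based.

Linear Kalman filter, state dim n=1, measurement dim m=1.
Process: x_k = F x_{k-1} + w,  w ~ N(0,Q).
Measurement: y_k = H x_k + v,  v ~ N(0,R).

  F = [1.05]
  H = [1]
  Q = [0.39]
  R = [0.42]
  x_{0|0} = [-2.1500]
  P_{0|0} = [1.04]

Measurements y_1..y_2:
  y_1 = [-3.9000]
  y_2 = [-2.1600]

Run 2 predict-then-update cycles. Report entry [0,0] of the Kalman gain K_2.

K[0,0] = 0.6421

step 1: x^-=[-2.2575]  P^-=[1.5366]  S=[1.9566]  K=[0.7853]  nu=[-1.6425]  x^+=[-3.5474]  P^+=[0.3298]
step 2: x^-=[-3.7248]  P^-=[0.7537]  S=[1.1737]  K=[0.6421]  nu=[1.5648]  x^+=[-2.7200]  P^+=[0.2697]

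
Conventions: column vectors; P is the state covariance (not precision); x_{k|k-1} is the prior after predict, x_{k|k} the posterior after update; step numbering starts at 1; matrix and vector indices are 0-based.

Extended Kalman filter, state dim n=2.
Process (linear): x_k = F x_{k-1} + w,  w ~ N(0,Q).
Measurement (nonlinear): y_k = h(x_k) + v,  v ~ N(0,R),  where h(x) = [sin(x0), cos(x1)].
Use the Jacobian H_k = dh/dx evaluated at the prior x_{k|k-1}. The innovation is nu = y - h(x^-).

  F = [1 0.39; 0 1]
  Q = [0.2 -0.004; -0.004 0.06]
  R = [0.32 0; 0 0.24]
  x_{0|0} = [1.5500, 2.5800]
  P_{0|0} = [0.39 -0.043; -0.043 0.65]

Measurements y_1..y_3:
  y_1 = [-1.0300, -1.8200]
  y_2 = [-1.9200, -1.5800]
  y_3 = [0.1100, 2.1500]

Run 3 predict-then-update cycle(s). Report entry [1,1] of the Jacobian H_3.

H_jac[1,1] = -0.0873

step 1: x^-=[2.5562, 2.5800]  P^-=[0.6553 0.2065; 0.2065 0.7100]  H_jac=[-0.8335 0.0000; 0.0000 -0.5325]  S=[0.7753 0.0917; 0.0917 0.4414]  K=[-0.6921 -0.1054; -0.1238 -0.8310]  nu=[-1.5825, -0.9736]  x^+=[3.7541, 3.5849]  P^+=[0.2657 0.0475; 0.0475 0.3745]
step 2: x^-=[5.1522, 3.5849]  P^-=[0.5597 0.1896; 0.1896 0.4345]  H_jac=[0.4258 0.0000; 0.0000 0.4289]  S=[0.4215 0.0346; 0.0346 0.3199]  K=[0.5495 0.1947; 0.1449 0.5668]  nu=[-1.0152, -0.6767]  x^+=[4.4627, 3.0542]  P^+=[0.4130 0.1089; 0.1089 0.3172]
step 3: x^-=[5.6538, 3.0542]  P^-=[0.7462 0.2286; 0.2286 0.3772]  H_jac=[0.8084 0.0000; 0.0000 -0.0873]  S=[0.8076 -0.0161; -0.0161 0.2429]  K=[0.7462 -0.0326; 0.2264 -0.1205]  nu=[0.6986, 3.1462]  x^+=[6.0726, 2.8333]  P^+=[0.2954 0.0896; 0.0896 0.3313]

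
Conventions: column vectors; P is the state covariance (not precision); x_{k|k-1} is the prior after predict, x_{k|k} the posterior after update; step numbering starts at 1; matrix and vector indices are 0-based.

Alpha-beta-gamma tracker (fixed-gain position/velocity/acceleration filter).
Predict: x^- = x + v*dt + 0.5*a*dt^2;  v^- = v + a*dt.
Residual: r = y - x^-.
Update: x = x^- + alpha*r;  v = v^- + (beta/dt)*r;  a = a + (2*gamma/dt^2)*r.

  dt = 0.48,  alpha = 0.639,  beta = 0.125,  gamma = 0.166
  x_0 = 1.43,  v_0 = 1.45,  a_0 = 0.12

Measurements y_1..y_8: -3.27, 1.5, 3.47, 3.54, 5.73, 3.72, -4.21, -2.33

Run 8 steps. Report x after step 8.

step 1: x_pred=2.1398  r=-5.4098  x^+=-1.3171  v^+=0.0988  a^+=-7.6754
step 2: x_pred=-2.1538  r=3.6538  x^+=0.1810  v^+=-2.6339  a^+=-2.4103
step 3: x_pred=-1.3610  r=4.8310  x^+=1.7260  v^+=-2.5328  a^+=4.5510
step 4: x_pred=1.0346  r=2.5054  x^+=2.6355  v^+=0.3042  a^+=8.1612
step 5: x_pred=3.7217  r=2.0083  x^+=5.0050  v^+=4.7445  a^+=11.0551
step 6: x_pred=8.5559  r=-4.8359  x^+=5.4658  v^+=8.7916  a^+=4.0867
step 7: x_pred=10.1565  r=-14.3665  x^+=0.9763  v^+=7.0120  a^+=-16.6151
step 8: x_pred=2.4280  r=-4.7580  x^+=-0.6124  v^+=-2.2023  a^+=-23.4713

x_post = -0.6124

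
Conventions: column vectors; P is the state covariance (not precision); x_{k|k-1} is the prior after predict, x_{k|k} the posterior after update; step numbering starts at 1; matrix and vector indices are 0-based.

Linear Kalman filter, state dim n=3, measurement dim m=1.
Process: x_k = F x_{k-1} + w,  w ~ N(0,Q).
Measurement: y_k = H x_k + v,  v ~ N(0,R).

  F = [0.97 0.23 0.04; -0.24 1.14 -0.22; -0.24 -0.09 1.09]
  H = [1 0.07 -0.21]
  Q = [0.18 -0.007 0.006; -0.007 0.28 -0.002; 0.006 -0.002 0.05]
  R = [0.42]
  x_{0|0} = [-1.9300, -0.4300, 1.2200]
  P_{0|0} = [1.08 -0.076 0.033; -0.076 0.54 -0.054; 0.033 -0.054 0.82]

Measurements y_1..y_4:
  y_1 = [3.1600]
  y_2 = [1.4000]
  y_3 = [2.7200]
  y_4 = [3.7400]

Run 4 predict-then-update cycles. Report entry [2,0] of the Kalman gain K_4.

step 1: x^-=[-1.9222, -0.2954, 1.8317]  P^-=[1.1937 -0.2110 -0.1888; -0.2110 1.1558 -0.2477; -0.1888 -0.2477 1.0809]  S=[1.7241]  K=[0.7068; -0.0453; -0.2512]  nu=[5.4875]  x^+=[1.9564, -0.5438, 0.4531]  P^+=[0.3324 -0.1558 0.1173; -0.1558 1.1523 -0.2673; 0.1173 -0.2673 0.9721]
step 2: x^-=[1.7908, -1.1892, 0.0733]  P^-=[0.4899 0.0207 0.0262; 0.0207 2.0755 -0.6569; 0.0262 -0.6569 1.2177]  S=[0.9850]  K=[0.4933; 0.3085; -0.2797]  nu=[-0.2921]  x^+=[1.6467, -1.2793, 0.1550]  P^+=[0.2503 -0.1292 0.1621; -0.1292 1.9817 -0.5719; 0.1621 -0.5719 1.1407]
step 3: x^-=[1.3092, -1.8877, -0.1111]  P^-=[0.4665 0.2752 0.0034; 0.2752 3.2998 -1.1877; 0.0034 -1.1877 1.4575]  S=[1.0390]  K=[0.4669; 0.7273; -0.3713]  nu=[1.5196]  x^+=[2.0187, -0.7826, -0.6754]  P^+=[0.2401 -0.0776 0.1835; -0.0776 2.7502 -0.9071; 0.1835 -0.9071 1.3142]
step 4: x^-=[1.7511, -1.2280, -1.1502]  P^-=[0.5164 0.5288 -0.0703; 0.5288 4.4485 -1.7494; -0.0703 -1.7494 1.7262]  S=[1.1893]  K=[0.4777; 1.0153; -0.4669]  nu=[1.8333]  x^+=[2.6270, 0.6334, -2.0062]  P^+=[0.2450 -0.0481 0.1949; -0.0481 3.2224 -1.1856; 0.1949 -1.1856 1.4669]

K[2,0] = -0.4669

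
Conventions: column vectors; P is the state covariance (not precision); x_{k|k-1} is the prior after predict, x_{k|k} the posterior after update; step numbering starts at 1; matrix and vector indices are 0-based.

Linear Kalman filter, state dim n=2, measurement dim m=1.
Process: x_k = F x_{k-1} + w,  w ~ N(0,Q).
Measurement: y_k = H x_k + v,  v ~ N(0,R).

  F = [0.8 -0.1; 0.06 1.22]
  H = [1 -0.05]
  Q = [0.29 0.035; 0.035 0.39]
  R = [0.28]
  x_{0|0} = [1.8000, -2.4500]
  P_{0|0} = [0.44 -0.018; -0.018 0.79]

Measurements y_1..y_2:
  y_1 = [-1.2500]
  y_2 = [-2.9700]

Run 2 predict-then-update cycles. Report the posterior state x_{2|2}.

step 1: x^-=[1.6850, -2.8810]  P^-=[0.5824 -0.0577; -0.0577 1.5648]  S=[0.8721]  K=[0.6711; -0.1559]  nu=[-3.0791]  x^+=[-0.3814, -2.4010]  P^+=[0.1896 0.0335; 0.0335 1.5436]
step 2: x^-=[-0.0651, -2.9521]  P^-=[0.4214 -0.1117; -0.1117 2.6931]  S=[0.7193]  K=[0.5936; -0.3425]  nu=[-3.0526]  x^+=[-1.8771, -1.9066]  P^+=[0.1679 0.0345; 0.0345 2.6087]

x_post = [-1.8771, -1.9066]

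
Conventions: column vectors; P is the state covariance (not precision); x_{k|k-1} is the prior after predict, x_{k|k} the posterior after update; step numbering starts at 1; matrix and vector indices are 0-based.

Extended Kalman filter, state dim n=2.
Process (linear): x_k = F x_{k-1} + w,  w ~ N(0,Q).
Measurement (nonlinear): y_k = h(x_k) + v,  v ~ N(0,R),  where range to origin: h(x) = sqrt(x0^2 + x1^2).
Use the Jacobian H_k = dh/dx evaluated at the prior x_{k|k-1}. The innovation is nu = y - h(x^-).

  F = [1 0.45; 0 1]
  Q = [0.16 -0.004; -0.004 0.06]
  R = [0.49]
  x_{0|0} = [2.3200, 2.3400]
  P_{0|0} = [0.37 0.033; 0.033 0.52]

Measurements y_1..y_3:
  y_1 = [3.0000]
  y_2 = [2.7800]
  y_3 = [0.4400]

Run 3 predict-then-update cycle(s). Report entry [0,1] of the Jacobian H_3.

step 1: x^-=[3.3730, 2.3400]  P^-=[0.6650 0.2630; 0.2630 0.5800]  H_jac=[0.8216 0.5700]  S=[1.3737]  K=[0.5069; 0.3980]  nu=[-1.1052]  x^+=[2.8128, 1.9002]  P^+=[0.3121 -0.0141; -0.0141 0.3624]
step 2: x^-=[3.6679, 1.9002]  P^-=[0.5328 0.1450; 0.1450 0.4224]  H_jac=[0.8879 0.4600]  S=[1.1179]  K=[0.4828; 0.2890]  nu=[-1.3509]  x^+=[3.0156, 1.5098]  P^+=[0.2722 -0.0110; -0.0110 0.3291]
step 3: x^-=[3.6950, 1.5098]  P^-=[0.4889 0.1331; 0.1331 0.3891]  H_jac=[0.9257 0.3782]  S=[1.0578]  K=[0.4754; 0.2556]  nu=[-3.5516]  x^+=[2.0065, 0.6020]  P^+=[0.2498 0.0046; 0.0046 0.3200]

H_jac[0,1] = 0.3782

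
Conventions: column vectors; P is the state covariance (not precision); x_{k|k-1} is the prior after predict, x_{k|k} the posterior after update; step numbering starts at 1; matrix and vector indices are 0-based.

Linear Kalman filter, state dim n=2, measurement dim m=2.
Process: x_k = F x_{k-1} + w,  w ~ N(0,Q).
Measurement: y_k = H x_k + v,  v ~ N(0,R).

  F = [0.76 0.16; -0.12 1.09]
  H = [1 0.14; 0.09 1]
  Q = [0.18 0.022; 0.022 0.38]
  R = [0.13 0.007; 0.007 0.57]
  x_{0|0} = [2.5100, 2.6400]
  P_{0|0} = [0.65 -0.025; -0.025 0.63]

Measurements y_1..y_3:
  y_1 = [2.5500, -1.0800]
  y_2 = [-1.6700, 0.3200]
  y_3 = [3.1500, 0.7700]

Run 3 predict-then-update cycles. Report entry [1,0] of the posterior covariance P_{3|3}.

P_post[1,0] = -0.0227

step 1: x^-=[2.3300, 2.5764]  P^-=[0.5655 0.0524; 0.0524 1.1444]  S=[0.7326 0.2711; 0.2711 1.7284]  K=[0.8066 -0.0668; 0.0468 0.6575]  nu=[-0.1407, -3.8661]  x^+=[2.4747, 0.0279]  P^+=[0.1103 -0.0424; -0.0424 0.3789]
step 2: x^-=[1.8853, -0.2666]  P^-=[0.2431 0.0437; 0.0437 0.8429]  S=[0.4019 0.1912; 0.1912 1.4227]  K=[0.6391 -0.0398; 0.1275 0.5781]  nu=[-3.5179, 0.4169]  x^+=[-0.3796, -0.4740]  P^+=[0.0864 -0.0260; -0.0260 0.3327]
step 3: x^-=[-0.3643, -0.4711]  P^-=[0.2321 0.0511; 0.0511 0.7834]  S=[0.3918 0.1893; 0.1893 1.3644]  K=[0.6273 -0.0343; 0.1408 0.5580]  nu=[3.5803, 1.2739]  x^+=[1.8379, 0.7437]  P^+=[0.0845 -0.0227; -0.0227 0.3211]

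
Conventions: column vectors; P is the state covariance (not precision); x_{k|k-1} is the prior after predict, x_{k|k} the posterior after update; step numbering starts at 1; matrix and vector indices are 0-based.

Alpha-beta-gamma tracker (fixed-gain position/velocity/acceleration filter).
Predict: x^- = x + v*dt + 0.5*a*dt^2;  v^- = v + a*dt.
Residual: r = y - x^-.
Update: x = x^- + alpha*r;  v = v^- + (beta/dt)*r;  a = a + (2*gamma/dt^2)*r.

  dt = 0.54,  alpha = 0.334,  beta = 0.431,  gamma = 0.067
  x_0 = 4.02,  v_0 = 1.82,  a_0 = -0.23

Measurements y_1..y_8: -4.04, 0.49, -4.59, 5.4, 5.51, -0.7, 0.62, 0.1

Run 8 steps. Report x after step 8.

step 1: x_pred=4.9693  r=-9.0093  x^+=1.9602  v^+=-5.4949  a^+=-4.3701
step 2: x_pred=-1.6442  r=2.1342  x^+=-0.9314  v^+=-6.1513  a^+=-3.3893
step 3: x_pred=-4.7473  r=0.1573  x^+=-4.6947  v^+=-7.8560  a^+=-3.3170
step 4: x_pred=-9.4206  r=14.8206  x^+=-4.4705  v^+=2.1818  a^+=3.4935
step 5: x_pred=-2.7830  r=8.2930  x^+=-0.0131  v^+=10.6874  a^+=7.3044
step 6: x_pred=6.8231  r=-7.5231  x^+=4.3104  v^+=8.6273  a^+=3.8473
step 7: x_pred=9.5300  r=-8.9100  x^+=6.5541  v^+=3.5933  a^+=-0.2471
step 8: x_pred=8.4584  r=-8.3584  x^+=5.6667  v^+=-3.2114  a^+=-4.0881

x_post = 5.6667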